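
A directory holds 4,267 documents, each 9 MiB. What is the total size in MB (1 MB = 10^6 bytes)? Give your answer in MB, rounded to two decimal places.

40,268.46 MB

Total = 4,267 × 9 MiB = 38,403 MiB
= 38,403 × 1,048,576 bytes = 40,268,464,128 bytes
1 MB = 1,000,000 bytes
40,268,464,128 / 1,000,000 = 40,268.46 MB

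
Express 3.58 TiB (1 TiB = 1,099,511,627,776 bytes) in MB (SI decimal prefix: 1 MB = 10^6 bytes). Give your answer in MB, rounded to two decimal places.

3.58 TiB = 3.58 × 2^40 bytes = 3,936,251,627,438.08 bytes
1 MB = 10^6 bytes = 1,000,000 bytes
3,936,251,627,438.08 / 1,000,000 = 3,936,251.63 MB

3,936,251.63 MB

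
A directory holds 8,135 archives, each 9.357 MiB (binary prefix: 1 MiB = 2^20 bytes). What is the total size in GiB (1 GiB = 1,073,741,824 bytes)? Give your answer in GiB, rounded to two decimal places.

Total = 8,135 × 9.357 MiB = 76119.195 MiB
= 76119.195 × 1,048,576 bytes = 79,816,761,016.32 bytes
1 GiB = 1,073,741,824 bytes
79,816,761,016.32 / 1,073,741,824 = 74.34 GiB

74.34 GiB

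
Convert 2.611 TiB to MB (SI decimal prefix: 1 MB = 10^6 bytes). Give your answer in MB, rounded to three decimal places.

2,870,824.860 MB

2.611 TiB × 1,099,511,627,776 bytes/TiB = 2,870,824,860,123.136 bytes
1 MB = 10^6 bytes = 1,000,000 bytes
2,870,824,860,123.136 / 1,000,000 = 2,870,824.860 MB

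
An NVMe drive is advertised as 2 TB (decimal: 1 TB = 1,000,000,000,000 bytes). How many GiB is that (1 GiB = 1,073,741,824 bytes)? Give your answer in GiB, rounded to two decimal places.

2 TB = 2 × 10^12 bytes = 2,000,000,000,000 bytes
1 GiB = 2^30 bytes = 1,073,741,824 bytes
2,000,000,000,000 / 1,073,741,824 = 1,862.65 GiB

1,862.65 GiB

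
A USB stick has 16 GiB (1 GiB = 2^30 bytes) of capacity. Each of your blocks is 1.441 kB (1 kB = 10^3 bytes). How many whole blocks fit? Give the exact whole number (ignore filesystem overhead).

Capacity: 16 GiB = 17,179,869,184 bytes
Per item: 1.441 kB = 1,441 bytes
⌊17,179,869,184 / 1,441⌋ = 11,922,185

11,922,185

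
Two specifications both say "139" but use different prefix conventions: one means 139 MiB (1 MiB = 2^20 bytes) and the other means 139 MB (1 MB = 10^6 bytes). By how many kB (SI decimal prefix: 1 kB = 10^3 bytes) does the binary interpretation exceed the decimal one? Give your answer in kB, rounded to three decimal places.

6,752.064 kB

139 MiB = 139 × 1,048,576 = 145,752,064 bytes
139 MB = 139 × 1,000,000 = 139,000,000 bytes
difference = 6,752,064 bytes
6,752,064 / 1,000 = 6,752.064 kB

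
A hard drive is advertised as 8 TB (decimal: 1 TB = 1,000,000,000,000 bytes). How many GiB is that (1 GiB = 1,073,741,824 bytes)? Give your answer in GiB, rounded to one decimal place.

8 TB × 1,000,000,000,000 bytes/TB = 8,000,000,000,000 bytes
1 GiB = 2^30 bytes = 1,073,741,824 bytes
8,000,000,000,000 / 1,073,741,824 = 7,450.6 GiB

7,450.6 GiB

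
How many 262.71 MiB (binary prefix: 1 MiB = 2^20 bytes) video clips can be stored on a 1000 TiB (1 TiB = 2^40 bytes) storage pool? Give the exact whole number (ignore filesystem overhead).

3,991,382

Capacity: 1000 TiB = 1,099,511,627,776,000 bytes
Per item: 262.71 MiB = 275,471,400.96 bytes
⌊1,099,511,627,776,000 / 275,471,400.96⌋ = 3,991,382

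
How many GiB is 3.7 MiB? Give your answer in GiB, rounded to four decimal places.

3.7 MiB = 3.7 × 2^20 bytes = 3,879,731.2 bytes
1 GiB = 2^30 bytes = 1,073,741,824 bytes
3,879,731.2 / 1,073,741,824 = 0.0036 GiB

0.0036 GiB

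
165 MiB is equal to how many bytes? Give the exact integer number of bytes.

165 × 1,048,576 = 173,015,040 bytes  (1 MiB = 2^20 bytes)

173,015,040 bytes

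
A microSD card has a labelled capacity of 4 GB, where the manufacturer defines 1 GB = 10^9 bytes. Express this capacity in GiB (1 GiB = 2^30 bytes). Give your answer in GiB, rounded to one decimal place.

3.7 GiB

4 GB = 4 × 10^9 bytes = 4,000,000,000 bytes
1 GiB = 1,073,741,824 bytes
4,000,000,000 / 1,073,741,824 = 3.7 GiB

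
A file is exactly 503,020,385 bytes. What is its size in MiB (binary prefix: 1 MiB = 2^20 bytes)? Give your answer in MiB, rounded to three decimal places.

503,020,385 bytes given.
1 MiB = 1,048,576 bytes
503,020,385 / 1,048,576 = 479.718 MiB

479.718 MiB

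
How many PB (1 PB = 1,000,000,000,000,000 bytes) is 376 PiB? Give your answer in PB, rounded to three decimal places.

423.338 PB

376 PiB = 376 × 2^50 bytes = 423,338,364,972,826,624 bytes
1 PB = 1,000,000,000,000,000 bytes
423,338,364,972,826,624 / 1,000,000,000,000,000 = 423.338 PB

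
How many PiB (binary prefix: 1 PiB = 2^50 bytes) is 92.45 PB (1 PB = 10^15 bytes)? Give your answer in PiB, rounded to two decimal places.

92.45 PB = 92.45 × 10^15 bytes = 92,450,000,000,000,000 bytes
1 PiB = 1,125,899,906,842,624 bytes
92,450,000,000,000,000 / 1,125,899,906,842,624 = 82.11 PiB

82.11 PiB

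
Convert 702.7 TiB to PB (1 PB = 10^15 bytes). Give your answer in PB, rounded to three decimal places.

702.7 TiB = 702.7 × 2^40 bytes = 772,626,820,838,195.2 bytes
1 PB = 1,000,000,000,000,000 bytes
772,626,820,838,195.2 / 1,000,000,000,000,000 = 0.773 PB

0.773 PB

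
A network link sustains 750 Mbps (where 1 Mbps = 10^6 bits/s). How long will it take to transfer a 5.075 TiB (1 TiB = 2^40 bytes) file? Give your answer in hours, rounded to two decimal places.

5.075 TiB = 5,580,021,510,963.2 bytes = 44,640,172,087,705.6 bits
750 Mbps = 750,000,000 bits/s
time = 44,640,172,087,705.6 / 750,000,000 = 59,520.2295 s
59,520.2295 s / 3600 = 16.53 hours

16.53 hours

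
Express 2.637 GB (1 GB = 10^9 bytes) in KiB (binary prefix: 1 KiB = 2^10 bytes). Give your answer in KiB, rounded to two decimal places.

2.637 GB = 2.637 × 10^9 bytes = 2,637,000,000 bytes
1 KiB = 1,024 bytes
2,637,000,000 / 1,024 = 2,575,195.31 KiB

2,575,195.31 KiB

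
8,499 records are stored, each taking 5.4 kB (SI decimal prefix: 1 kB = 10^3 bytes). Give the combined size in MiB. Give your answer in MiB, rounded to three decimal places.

Total = 8,499 × 5.4 kB = 45894.6 kB
= 45894.6 × 1,000 bytes = 45,894,600 bytes
1 MiB = 1,048,576 bytes
45,894,600 / 1,048,576 = 43.769 MiB

43.769 MiB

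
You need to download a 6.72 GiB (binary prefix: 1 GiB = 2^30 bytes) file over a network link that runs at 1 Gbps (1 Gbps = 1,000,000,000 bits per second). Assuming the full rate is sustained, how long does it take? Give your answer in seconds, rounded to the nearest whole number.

6.72 GiB = 7,215,545,057.28 bytes = 57,724,360,458.24 bits
1 Gbps = 1,000,000,000 bits/s
time = 57,724,360,458.24 / 1,000,000,000 = 58 s

58 seconds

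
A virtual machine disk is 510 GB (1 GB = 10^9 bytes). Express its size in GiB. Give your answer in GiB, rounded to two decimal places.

510 GB × 1,000,000,000 bytes/GB = 510,000,000,000 bytes
1 GiB = 1,073,741,824 bytes
510,000,000,000 / 1,073,741,824 = 474.97 GiB

474.97 GiB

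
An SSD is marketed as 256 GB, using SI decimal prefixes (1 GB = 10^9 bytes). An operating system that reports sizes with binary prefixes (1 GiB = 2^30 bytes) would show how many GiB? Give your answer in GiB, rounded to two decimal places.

256 GB = 256 × 10^9 bytes = 256,000,000,000 bytes
1 GiB = 1,073,741,824 bytes
256,000,000,000 / 1,073,741,824 = 238.42 GiB

238.42 GiB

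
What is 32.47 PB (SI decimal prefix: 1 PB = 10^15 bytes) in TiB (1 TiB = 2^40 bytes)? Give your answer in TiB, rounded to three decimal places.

32.47 PB = 32.47 × 10^15 bytes = 32,470,000,000,000,000 bytes
1 TiB = 1,099,511,627,776 bytes
32,470,000,000,000,000 / 1,099,511,627,776 = 29,531.293 TiB

29,531.293 TiB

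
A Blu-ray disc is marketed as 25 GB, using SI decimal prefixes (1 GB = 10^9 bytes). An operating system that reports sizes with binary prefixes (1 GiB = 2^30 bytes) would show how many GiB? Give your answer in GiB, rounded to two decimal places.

23.28 GiB

25 GB = 25 × 10^9 bytes = 25,000,000,000 bytes
1 GiB = 1,073,741,824 bytes
25,000,000,000 / 1,073,741,824 = 23.28 GiB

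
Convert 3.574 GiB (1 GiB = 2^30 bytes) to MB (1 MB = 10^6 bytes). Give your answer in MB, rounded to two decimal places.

3.574 GiB × 1,073,741,824 bytes/GiB = 3,837,553,278.976 bytes
1 MB = 10^6 bytes = 1,000,000 bytes
3,837,553,278.976 / 1,000,000 = 3,837.55 MB

3,837.55 MB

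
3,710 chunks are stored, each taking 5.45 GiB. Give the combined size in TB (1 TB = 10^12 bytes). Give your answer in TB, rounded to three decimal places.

21.711 TB

Total = 3,710 × 5.45 GiB = 20219.5 GiB
= 20219.5 × 1,073,741,824 bytes = 21,710,522,810,368 bytes
1 TB = 1,000,000,000,000 bytes
21,710,522,810,368 / 1,000,000,000,000 = 21.711 TB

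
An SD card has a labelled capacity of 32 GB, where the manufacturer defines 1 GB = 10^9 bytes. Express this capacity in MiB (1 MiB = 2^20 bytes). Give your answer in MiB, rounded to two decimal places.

30,517.58 MiB

32 GB × 1,000,000,000 bytes/GB = 32,000,000,000 bytes
1 MiB = 1,048,576 bytes
32,000,000,000 / 1,048,576 = 30,517.58 MiB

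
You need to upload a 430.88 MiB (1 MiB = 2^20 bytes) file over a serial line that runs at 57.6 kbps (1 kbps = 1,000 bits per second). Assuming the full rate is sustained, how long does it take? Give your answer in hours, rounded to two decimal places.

430.88 MiB = 451,810,426.88 bytes = 3,614,483,415.04 bits
57.6 kbps = 57,600 bits/s
time = 3,614,483,415.04 / 57,600 = 62,751.4482 s
62,751.4482 s / 3600 = 17.43 hours

17.43 hours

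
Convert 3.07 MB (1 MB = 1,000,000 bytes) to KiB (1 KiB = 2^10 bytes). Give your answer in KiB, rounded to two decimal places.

2,998.05 KiB

3.07 MB = 3.07 × 10^6 bytes = 3,070,000 bytes
1 KiB = 1,024 bytes
3,070,000 / 1,024 = 2,998.05 KiB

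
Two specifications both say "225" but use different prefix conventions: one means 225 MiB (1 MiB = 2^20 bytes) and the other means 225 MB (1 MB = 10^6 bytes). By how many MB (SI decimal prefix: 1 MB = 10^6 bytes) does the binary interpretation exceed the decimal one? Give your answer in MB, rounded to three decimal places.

225 MiB = 225 × 1,048,576 = 235,929,600 bytes
225 MB = 225 × 1,000,000 = 225,000,000 bytes
difference = 10,929,600 bytes
10,929,600 / 1,000,000 = 10.930 MB

10.930 MB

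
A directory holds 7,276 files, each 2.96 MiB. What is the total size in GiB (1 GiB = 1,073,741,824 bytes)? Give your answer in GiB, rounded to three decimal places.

21.032 GiB

Total = 7,276 × 2.96 MiB = 21536.96 MiB
= 21536.96 × 1,048,576 bytes = 22,583,139,368.96 bytes
1 GiB = 1,073,741,824 bytes
22,583,139,368.96 / 1,073,741,824 = 21.032 GiB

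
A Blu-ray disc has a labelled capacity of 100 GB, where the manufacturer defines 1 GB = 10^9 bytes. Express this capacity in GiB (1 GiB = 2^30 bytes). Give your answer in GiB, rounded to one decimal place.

93.1 GiB

100 GB = 100 × 10^9 bytes = 100,000,000,000 bytes
1 GiB = 2^30 bytes = 1,073,741,824 bytes
100,000,000,000 / 1,073,741,824 = 93.1 GiB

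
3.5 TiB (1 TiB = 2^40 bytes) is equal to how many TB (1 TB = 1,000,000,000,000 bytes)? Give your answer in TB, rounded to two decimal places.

3.85 TB

3.5 TiB = 3.5 × 2^40 bytes = 3,848,290,697,216 bytes
1 TB = 10^12 bytes = 1,000,000,000,000 bytes
3,848,290,697,216 / 1,000,000,000,000 = 3.85 TB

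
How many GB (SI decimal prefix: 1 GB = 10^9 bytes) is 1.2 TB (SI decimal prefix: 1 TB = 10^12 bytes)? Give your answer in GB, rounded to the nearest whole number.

1.2 TB = 1.2 × 10^12 bytes = 1,200,000,000,000 bytes
1 GB = 10^9 bytes = 1,000,000,000 bytes
1,200,000,000,000 / 1,000,000,000 = 1,200 GB

1,200 GB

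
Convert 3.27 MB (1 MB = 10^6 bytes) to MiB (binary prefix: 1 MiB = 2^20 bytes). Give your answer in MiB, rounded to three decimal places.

3.27 MB = 3.27 × 10^6 bytes = 3,270,000 bytes
1 MiB = 2^20 bytes = 1,048,576 bytes
3,270,000 / 1,048,576 = 3.119 MiB

3.119 MiB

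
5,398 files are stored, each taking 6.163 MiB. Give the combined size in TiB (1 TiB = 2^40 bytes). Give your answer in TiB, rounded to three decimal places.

0.032 TiB

Total = 5,398 × 6.163 MiB = 33267.874 MiB
= 33267.874 × 1,048,576 bytes = 34,883,894,247.424 bytes
1 TiB = 1,099,511,627,776 bytes
34,883,894,247.424 / 1,099,511,627,776 = 0.032 TiB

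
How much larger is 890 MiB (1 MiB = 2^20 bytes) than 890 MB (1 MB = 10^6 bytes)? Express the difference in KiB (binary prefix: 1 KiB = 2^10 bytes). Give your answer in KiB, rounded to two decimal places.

890 MiB = 890 × 1,048,576 = 933,232,640 bytes
890 MB = 890 × 1,000,000 = 890,000,000 bytes
difference = 43,232,640 bytes
43,232,640 / 1,024 = 42,219.38 KiB

42,219.38 KiB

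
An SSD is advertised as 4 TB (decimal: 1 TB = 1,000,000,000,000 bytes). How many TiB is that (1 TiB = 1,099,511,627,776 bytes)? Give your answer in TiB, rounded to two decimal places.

3.64 TiB

4 TB = 4 × 10^12 bytes = 4,000,000,000,000 bytes
1 TiB = 1,099,511,627,776 bytes
4,000,000,000,000 / 1,099,511,627,776 = 3.64 TiB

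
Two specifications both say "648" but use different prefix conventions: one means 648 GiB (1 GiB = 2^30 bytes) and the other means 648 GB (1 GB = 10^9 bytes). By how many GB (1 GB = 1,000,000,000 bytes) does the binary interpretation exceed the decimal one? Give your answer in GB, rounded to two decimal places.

648 GiB = 648 × 1,073,741,824 = 695,784,701,952 bytes
648 GB = 648 × 1,000,000,000 = 648,000,000,000 bytes
difference = 47,784,701,952 bytes
47,784,701,952 / 1,000,000,000 = 47.78 GB

47.78 GB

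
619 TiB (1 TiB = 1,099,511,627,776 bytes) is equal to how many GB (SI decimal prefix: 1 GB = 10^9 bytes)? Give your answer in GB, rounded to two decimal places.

680,597.70 GB

619 TiB × 1,099,511,627,776 bytes/TiB = 680,597,697,593,344 bytes
1 GB = 1,000,000,000 bytes
680,597,697,593,344 / 1,000,000,000 = 680,597.70 GB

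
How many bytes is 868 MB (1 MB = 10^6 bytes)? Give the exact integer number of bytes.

868,000,000 bytes

868 × 1,000,000 = 868,000,000 bytes  (1 MB = 10^6 bytes)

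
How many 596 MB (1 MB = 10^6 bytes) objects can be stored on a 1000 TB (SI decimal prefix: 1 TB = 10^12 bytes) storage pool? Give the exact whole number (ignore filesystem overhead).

1,677,852

Capacity: 1000 TB = 1,000,000,000,000,000 bytes
Per item: 596 MB = 596,000,000 bytes
⌊1,000,000,000,000,000 / 596,000,000⌋ = 1,677,852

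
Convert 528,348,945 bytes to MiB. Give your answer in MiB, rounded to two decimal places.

528,348,945 bytes given.
1 MiB = 2^20 bytes = 1,048,576 bytes
528,348,945 / 1,048,576 = 503.87 MiB

503.87 MiB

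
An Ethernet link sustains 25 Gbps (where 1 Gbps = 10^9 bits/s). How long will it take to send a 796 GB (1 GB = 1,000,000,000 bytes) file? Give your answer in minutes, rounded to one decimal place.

4.2 minutes

796 GB = 796,000,000,000 bytes = 6,368,000,000,000 bits
25 Gbps = 25,000,000,000 bits/s
time = 6,368,000,000,000 / 25,000,000,000 = 254.72 s
254.72 s / 60 = 4.2 minutes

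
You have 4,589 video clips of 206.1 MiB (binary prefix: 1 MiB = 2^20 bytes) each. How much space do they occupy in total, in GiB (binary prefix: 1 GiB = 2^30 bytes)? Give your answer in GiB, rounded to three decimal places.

923.626 GiB

Total = 4,589 × 206.1 MiB = 945792.9 MiB
= 945792.9 × 1,048,576 bytes = 991,735,735,910.4 bytes
1 GiB = 1,073,741,824 bytes
991,735,735,910.4 / 1,073,741,824 = 923.626 GiB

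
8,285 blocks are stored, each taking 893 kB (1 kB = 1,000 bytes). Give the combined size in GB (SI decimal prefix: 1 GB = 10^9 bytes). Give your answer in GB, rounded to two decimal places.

7.40 GB

Total = 8,285 × 893 kB = 7,398,505 kB
= 7,398,505 × 1,000 bytes = 7,398,505,000 bytes
1 GB = 1,000,000,000 bytes
7,398,505,000 / 1,000,000,000 = 7.40 GB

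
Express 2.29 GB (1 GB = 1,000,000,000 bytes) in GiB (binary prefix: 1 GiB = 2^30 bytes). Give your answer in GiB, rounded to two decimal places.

2.29 GB = 2.29 × 10^9 bytes = 2,290,000,000 bytes
1 GiB = 2^30 bytes = 1,073,741,824 bytes
2,290,000,000 / 1,073,741,824 = 2.13 GiB

2.13 GiB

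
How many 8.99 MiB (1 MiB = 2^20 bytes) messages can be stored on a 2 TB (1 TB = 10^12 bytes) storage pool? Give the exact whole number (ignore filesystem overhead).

Capacity: 2 TB = 2,000,000,000,000 bytes
Per item: 8.99 MiB = 9,426,698.24 bytes
⌊2,000,000,000,000 / 9,426,698.24⌋ = 212,163

212,163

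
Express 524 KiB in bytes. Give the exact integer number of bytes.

524 × 1,024 = 536,576 bytes  (1 KiB = 2^10 bytes)

536,576 bytes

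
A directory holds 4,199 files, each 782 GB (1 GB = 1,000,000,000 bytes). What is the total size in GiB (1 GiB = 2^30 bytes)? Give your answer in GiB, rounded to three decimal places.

Total = 4,199 × 782 GB = 3,283,618 GB
= 3,283,618 × 1,000,000,000 bytes = 3,283,618,000,000,000 bytes
1 GiB = 1,073,741,824 bytes
3,283,618,000,000,000 / 1,073,741,824 = 3,058,107.570 GiB

3,058,107.570 GiB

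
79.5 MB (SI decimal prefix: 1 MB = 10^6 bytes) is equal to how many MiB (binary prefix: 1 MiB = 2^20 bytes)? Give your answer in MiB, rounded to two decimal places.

75.82 MiB

79.5 MB = 79.5 × 10^6 bytes = 79,500,000 bytes
1 MiB = 2^20 bytes = 1,048,576 bytes
79,500,000 / 1,048,576 = 75.82 MiB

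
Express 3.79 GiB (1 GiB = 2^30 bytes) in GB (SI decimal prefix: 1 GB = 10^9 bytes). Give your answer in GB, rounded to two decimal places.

3.79 GiB = 3.79 × 2^30 bytes = 4,069,481,512.96 bytes
1 GB = 10^9 bytes = 1,000,000,000 bytes
4,069,481,512.96 / 1,000,000,000 = 4.07 GB

4.07 GB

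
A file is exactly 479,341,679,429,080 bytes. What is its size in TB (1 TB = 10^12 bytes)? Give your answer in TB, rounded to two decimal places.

479,341,679,429,080 bytes given.
1 TB = 10^12 bytes = 1,000,000,000,000 bytes
479,341,679,429,080 / 1,000,000,000,000 = 479.34 TB

479.34 TB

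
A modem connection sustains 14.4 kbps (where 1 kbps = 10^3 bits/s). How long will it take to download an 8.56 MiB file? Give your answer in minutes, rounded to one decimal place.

83.1 minutes

8.56 MiB = 8,975,810.56 bytes = 71,806,484.48 bits
14.4 kbps = 14,400 bits/s
time = 71,806,484.48 / 14,400 = 4,986.56 s
4,986.56 s / 60 = 83.1 minutes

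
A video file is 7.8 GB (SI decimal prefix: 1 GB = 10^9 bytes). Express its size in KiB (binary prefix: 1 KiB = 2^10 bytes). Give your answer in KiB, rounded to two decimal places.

7.8 GB = 7.8 × 10^9 bytes = 7,800,000,000 bytes
1 KiB = 1,024 bytes
7,800,000,000 / 1,024 = 7,617,187.50 KiB

7,617,187.50 KiB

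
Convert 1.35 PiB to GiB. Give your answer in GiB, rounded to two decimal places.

1.35 PiB = 1.35 × 2^50 bytes = 1,519,964,874,237,542.4 bytes
1 GiB = 1,073,741,824 bytes
1,519,964,874,237,542.4 / 1,073,741,824 = 1,415,577.60 GiB

1,415,577.60 GiB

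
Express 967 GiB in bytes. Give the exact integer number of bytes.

967 × 1,073,741,824 = 1,038,308,343,808 bytes

1,038,308,343,808 bytes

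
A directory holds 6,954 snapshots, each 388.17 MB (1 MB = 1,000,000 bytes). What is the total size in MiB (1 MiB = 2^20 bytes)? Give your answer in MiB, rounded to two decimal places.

Total = 6,954 × 388.17 MB = 2699334.18 MB
= 2699334.18 × 1,000,000 bytes = 2,699,334,180,000 bytes
1 MiB = 1,048,576 bytes
2,699,334,180,000 / 1,048,576 = 2,574,285.68 MiB

2,574,285.68 MiB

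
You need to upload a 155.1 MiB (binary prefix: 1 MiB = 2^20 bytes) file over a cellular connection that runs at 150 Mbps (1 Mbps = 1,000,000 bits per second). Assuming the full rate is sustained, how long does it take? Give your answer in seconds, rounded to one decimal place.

155.1 MiB = 162,634,137.6 bytes = 1,301,073,100.8 bits
150 Mbps = 150,000,000 bits/s
time = 1,301,073,100.8 / 150,000,000 = 8.7 s

8.7 seconds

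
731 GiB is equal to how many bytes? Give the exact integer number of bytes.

784,905,273,344 bytes

731 × 1,073,741,824 = 784,905,273,344 bytes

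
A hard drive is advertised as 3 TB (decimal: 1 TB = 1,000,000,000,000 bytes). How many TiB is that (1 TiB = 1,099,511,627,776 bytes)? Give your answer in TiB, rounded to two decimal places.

2.73 TiB

3 TB = 3 × 10^12 bytes = 3,000,000,000,000 bytes
1 TiB = 1,099,511,627,776 bytes
3,000,000,000,000 / 1,099,511,627,776 = 2.73 TiB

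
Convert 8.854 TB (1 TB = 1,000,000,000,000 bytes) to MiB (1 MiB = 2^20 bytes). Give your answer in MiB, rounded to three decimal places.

8.854 TB = 8.854 × 10^12 bytes = 8,854,000,000,000 bytes
1 MiB = 1,048,576 bytes
8,854,000,000,000 / 1,048,576 = 8,443,832.397 MiB

8,443,832.397 MiB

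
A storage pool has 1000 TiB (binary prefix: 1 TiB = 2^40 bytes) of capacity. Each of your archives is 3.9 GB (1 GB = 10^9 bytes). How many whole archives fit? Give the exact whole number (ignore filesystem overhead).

Capacity: 1000 TiB = 1,099,511,627,776,000 bytes
Per item: 3.9 GB = 3,900,000,000 bytes
⌊1,099,511,627,776,000 / 3,900,000,000⌋ = 281,926

281,926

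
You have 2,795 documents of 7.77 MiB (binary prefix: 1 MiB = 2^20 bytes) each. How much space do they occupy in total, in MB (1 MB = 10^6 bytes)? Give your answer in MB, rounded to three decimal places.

Total = 2,795 × 7.77 MiB = 21717.15 MiB
= 21717.15 × 1,048,576 bytes = 22,772,082,278.4 bytes
1 MB = 1,000,000 bytes
22,772,082,278.4 / 1,000,000 = 22,772.082 MB

22,772.082 MB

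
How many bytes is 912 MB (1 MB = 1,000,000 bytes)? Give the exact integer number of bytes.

912 × 1,000,000 = 912,000,000 bytes

912,000,000 bytes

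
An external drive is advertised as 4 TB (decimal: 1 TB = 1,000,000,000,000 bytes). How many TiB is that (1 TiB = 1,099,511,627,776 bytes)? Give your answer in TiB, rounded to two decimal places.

3.64 TiB

4 TB = 4 × 10^12 bytes = 4,000,000,000,000 bytes
1 TiB = 1,099,511,627,776 bytes
4,000,000,000,000 / 1,099,511,627,776 = 3.64 TiB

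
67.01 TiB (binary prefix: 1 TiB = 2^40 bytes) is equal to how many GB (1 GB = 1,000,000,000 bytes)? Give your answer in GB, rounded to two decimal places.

67.01 TiB × 1,099,511,627,776 bytes/TiB = 73,678,274,177,269.76 bytes
1 GB = 10^9 bytes = 1,000,000,000 bytes
73,678,274,177,269.76 / 1,000,000,000 = 73,678.27 GB

73,678.27 GB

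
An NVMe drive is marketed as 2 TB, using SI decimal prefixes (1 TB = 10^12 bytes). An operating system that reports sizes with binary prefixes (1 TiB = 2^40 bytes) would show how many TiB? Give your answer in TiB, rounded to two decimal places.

1.82 TiB

2 TB = 2 × 10^12 bytes = 2,000,000,000,000 bytes
1 TiB = 1,099,511,627,776 bytes
2,000,000,000,000 / 1,099,511,627,776 = 1.82 TiB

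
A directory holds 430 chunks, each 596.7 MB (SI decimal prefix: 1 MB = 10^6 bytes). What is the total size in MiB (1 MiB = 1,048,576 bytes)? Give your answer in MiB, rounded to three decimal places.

Total = 430 × 596.7 MB = 256,581 MB
= 256,581 × 1,000,000 bytes = 256,581,000,000 bytes
1 MiB = 1,048,576 bytes
256,581,000,000 / 1,048,576 = 244,694.710 MiB

244,694.710 MiB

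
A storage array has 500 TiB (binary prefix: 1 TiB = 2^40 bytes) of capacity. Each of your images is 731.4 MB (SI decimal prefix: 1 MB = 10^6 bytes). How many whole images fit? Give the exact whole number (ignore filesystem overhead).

Capacity: 500 TiB = 549,755,813,888,000 bytes
Per item: 731.4 MB = 731,400,000 bytes
⌊549,755,813,888,000 / 731,400,000⌋ = 751,648

751,648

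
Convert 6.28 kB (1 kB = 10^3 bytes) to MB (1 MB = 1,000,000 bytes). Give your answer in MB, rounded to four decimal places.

0.0063 MB

6.28 kB = 6.28 × 10^3 bytes = 6,280 bytes
1 MB = 1,000,000 bytes
6,280 / 1,000,000 = 0.0063 MB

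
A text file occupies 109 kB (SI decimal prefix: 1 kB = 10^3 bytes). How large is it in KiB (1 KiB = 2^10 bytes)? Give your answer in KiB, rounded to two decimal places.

106.45 KiB

109 kB = 109 × 10^3 bytes = 109,000 bytes
1 KiB = 2^10 bytes = 1,024 bytes
109,000 / 1,024 = 106.45 KiB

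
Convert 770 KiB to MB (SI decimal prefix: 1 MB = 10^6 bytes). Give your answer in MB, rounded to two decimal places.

0.79 MB

770 KiB = 770 × 2^10 bytes = 788,480 bytes
1 MB = 10^6 bytes = 1,000,000 bytes
788,480 / 1,000,000 = 0.79 MB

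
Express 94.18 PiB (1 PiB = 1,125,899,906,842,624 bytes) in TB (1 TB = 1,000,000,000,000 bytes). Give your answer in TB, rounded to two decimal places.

106,037.25 TB

94.18 PiB = 94.18 × 2^50 bytes = 106,037,253,226,438,328.32 bytes
1 TB = 10^12 bytes = 1,000,000,000,000 bytes
106,037,253,226,438,328.32 / 1,000,000,000,000 = 106,037.25 TB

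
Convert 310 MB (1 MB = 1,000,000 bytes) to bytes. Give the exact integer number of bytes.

310 × 1,000,000 = 310,000,000 bytes  (1 MB = 10^6 bytes)

310,000,000 bytes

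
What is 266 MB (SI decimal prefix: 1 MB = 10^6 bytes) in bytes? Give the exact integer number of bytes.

266 × 1,000,000 = 266,000,000 bytes

266,000,000 bytes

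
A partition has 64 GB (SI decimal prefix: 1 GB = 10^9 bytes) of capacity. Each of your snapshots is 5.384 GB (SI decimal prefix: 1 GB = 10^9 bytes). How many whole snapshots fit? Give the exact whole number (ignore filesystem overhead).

Capacity: 64 GB = 64,000,000,000 bytes
Per item: 5.384 GB = 5,384,000,000 bytes
⌊64,000,000,000 / 5,384,000,000⌋ = 11

11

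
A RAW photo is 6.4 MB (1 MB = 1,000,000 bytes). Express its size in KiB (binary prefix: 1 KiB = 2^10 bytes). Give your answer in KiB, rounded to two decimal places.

6.4 MB = 6.4 × 10^6 bytes = 6,400,000 bytes
1 KiB = 2^10 bytes = 1,024 bytes
6,400,000 / 1,024 = 6,250.00 KiB

6,250.00 KiB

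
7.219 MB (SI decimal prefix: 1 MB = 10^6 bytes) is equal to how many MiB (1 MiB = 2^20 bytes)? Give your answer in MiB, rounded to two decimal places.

6.88 MiB

7.219 MB × 1,000,000 bytes/MB = 7,219,000 bytes
1 MiB = 1,048,576 bytes
7,219,000 / 1,048,576 = 6.88 MiB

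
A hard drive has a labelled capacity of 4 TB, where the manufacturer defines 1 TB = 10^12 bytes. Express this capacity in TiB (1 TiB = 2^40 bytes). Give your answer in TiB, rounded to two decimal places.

3.64 TiB

4 TB = 4 × 10^12 bytes = 4,000,000,000,000 bytes
1 TiB = 1,099,511,627,776 bytes
4,000,000,000,000 / 1,099,511,627,776 = 3.64 TiB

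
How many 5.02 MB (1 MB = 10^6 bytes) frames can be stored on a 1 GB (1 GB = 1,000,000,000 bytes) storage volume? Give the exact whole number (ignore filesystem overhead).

Capacity: 1 GB = 1,000,000,000 bytes
Per item: 5.02 MB = 5,020,000 bytes
⌊1,000,000,000 / 5,020,000⌋ = 199

199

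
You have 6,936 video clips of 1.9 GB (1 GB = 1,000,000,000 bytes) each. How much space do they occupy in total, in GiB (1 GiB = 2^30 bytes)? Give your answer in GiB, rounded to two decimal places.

12,273.34 GiB

Total = 6,936 × 1.9 GB = 13178.4 GB
= 13178.4 × 1,000,000,000 bytes = 13,178,400,000,000 bytes
1 GiB = 1,073,741,824 bytes
13,178,400,000,000 / 1,073,741,824 = 12,273.34 GiB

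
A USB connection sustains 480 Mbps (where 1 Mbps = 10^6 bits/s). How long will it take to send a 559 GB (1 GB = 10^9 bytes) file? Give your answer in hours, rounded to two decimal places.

559 GB = 559,000,000,000 bytes = 4,472,000,000,000 bits
480 Mbps = 480,000,000 bits/s
time = 4,472,000,000,000 / 480,000,000 = 9,316.6667 s
9,316.6667 s / 3600 = 2.59 hours

2.59 hours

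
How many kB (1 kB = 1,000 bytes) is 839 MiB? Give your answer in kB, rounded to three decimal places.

879,755.264 kB

839 MiB × 1,048,576 bytes/MiB = 879,755,264 bytes
1 kB = 1,000 bytes
879,755,264 / 1,000 = 879,755.264 kB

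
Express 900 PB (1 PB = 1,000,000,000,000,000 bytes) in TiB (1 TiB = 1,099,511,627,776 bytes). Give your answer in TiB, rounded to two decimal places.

900 PB = 900 × 10^15 bytes = 900,000,000,000,000,000 bytes
1 TiB = 2^40 bytes = 1,099,511,627,776 bytes
900,000,000,000,000,000 / 1,099,511,627,776 = 818,545.23 TiB

818,545.23 TiB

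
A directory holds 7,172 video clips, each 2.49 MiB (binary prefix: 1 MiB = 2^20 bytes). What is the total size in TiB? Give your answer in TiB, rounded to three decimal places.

Total = 7,172 × 2.49 MiB = 17858.28 MiB
= 17858.28 × 1,048,576 bytes = 18,725,763,809.28 bytes
1 TiB = 1,099,511,627,776 bytes
18,725,763,809.28 / 1,099,511,627,776 = 0.017 TiB

0.017 TiB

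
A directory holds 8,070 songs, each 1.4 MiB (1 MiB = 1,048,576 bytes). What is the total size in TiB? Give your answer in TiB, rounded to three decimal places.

Total = 8,070 × 1.4 MiB = 11,298 MiB
= 11,298 × 1,048,576 bytes = 11,846,811,648 bytes
1 TiB = 1,099,511,627,776 bytes
11,846,811,648 / 1,099,511,627,776 = 0.011 TiB

0.011 TiB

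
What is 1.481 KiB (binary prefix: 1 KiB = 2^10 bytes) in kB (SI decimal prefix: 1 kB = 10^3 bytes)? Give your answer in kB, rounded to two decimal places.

1.52 kB

1.481 KiB × 1,024 bytes/KiB = 1,516.544 bytes
1 kB = 1,000 bytes
1,516.544 / 1,000 = 1.52 kB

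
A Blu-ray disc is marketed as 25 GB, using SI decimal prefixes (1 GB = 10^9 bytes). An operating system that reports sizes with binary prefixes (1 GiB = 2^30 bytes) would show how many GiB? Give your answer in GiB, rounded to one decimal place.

23.3 GiB

25 GB = 25 × 10^9 bytes = 25,000,000,000 bytes
1 GiB = 2^30 bytes = 1,073,741,824 bytes
25,000,000,000 / 1,073,741,824 = 23.3 GiB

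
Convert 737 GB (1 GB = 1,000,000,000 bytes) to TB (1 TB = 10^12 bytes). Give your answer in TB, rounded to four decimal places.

0.7370 TB

737 GB = 737 × 10^9 bytes = 737,000,000,000 bytes
1 TB = 1,000,000,000,000 bytes
737,000,000,000 / 1,000,000,000,000 = 0.7370 TB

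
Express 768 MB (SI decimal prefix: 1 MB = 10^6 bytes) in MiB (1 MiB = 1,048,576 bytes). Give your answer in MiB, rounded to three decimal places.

768 MB = 768 × 10^6 bytes = 768,000,000 bytes
1 MiB = 2^20 bytes = 1,048,576 bytes
768,000,000 / 1,048,576 = 732.422 MiB

732.422 MiB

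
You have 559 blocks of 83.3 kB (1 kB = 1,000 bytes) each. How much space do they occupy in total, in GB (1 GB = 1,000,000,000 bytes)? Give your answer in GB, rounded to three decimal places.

Total = 559 × 83.3 kB = 46564.7 kB
= 46564.7 × 1,000 bytes = 46,564,700 bytes
1 GB = 1,000,000,000 bytes
46,564,700 / 1,000,000,000 = 0.047 GB

0.047 GB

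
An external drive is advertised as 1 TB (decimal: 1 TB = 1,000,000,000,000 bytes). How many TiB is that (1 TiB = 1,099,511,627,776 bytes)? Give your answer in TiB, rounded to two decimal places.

1 TB = 1 × 10^12 bytes = 1,000,000,000,000 bytes
1 TiB = 2^40 bytes = 1,099,511,627,776 bytes
1,000,000,000,000 / 1,099,511,627,776 = 0.91 TiB

0.91 TiB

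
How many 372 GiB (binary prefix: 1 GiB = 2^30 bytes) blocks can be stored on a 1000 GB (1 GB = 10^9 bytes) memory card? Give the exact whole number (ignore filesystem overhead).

Capacity: 1000 GB = 1,000,000,000,000 bytes
Per item: 372 GiB = 399,431,958,528 bytes
⌊1,000,000,000,000 / 399,431,958,528⌋ = 2

2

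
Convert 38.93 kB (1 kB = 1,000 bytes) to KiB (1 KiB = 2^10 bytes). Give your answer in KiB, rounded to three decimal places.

38.018 KiB

38.93 kB = 38.93 × 10^3 bytes = 38,930 bytes
1 KiB = 1,024 bytes
38,930 / 1,024 = 38.018 KiB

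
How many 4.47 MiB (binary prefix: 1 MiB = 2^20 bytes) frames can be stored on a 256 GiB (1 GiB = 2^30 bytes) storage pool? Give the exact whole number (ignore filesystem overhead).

Capacity: 256 GiB = 274,877,906,944 bytes
Per item: 4.47 MiB = 4,687,134.72 bytes
⌊274,877,906,944 / 4,687,134.72⌋ = 58,645

58,645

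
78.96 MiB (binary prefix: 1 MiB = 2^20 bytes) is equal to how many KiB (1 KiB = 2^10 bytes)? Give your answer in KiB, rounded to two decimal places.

80,855.04 KiB

78.96 MiB = 78.96 × 2^20 bytes = 82,795,560.96 bytes
1 KiB = 2^10 bytes = 1,024 bytes
82,795,560.96 / 1,024 = 80,855.04 KiB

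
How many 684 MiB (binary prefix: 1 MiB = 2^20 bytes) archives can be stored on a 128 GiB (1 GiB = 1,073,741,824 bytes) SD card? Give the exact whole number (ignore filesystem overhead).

Capacity: 128 GiB = 137,438,953,472 bytes
Per item: 684 MiB = 717,225,984 bytes
⌊137,438,953,472 / 717,225,984⌋ = 191

191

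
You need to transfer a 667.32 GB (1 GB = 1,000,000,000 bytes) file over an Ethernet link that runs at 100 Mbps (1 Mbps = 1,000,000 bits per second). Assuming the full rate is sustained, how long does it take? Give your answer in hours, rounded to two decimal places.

667.32 GB = 667,320,000,000 bytes = 5,338,560,000,000 bits
100 Mbps = 100,000,000 bits/s
time = 5,338,560,000,000 / 100,000,000 = 53,385.6000 s
53,385.6000 s / 3600 = 14.83 hours

14.83 hours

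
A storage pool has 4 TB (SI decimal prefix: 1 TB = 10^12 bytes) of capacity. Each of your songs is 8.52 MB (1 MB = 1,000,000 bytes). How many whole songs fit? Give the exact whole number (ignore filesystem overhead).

469,483

Capacity: 4 TB = 4,000,000,000,000 bytes
Per item: 8.52 MB = 8,520,000 bytes
⌊4,000,000,000,000 / 8,520,000⌋ = 469,483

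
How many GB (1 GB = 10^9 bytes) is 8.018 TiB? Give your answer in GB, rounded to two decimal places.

8.018 TiB × 1,099,511,627,776 bytes/TiB = 8,815,884,231,507.968 bytes
1 GB = 10^9 bytes = 1,000,000,000 bytes
8,815,884,231,507.968 / 1,000,000,000 = 8,815.88 GB

8,815.88 GB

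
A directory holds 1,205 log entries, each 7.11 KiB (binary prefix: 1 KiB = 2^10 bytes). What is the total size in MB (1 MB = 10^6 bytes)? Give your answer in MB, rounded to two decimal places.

8.77 MB

Total = 1,205 × 7.11 KiB = 8567.55 KiB
= 8567.55 × 1,024 bytes = 8,773,171.2 bytes
1 MB = 1,000,000 bytes
8,773,171.2 / 1,000,000 = 8.77 MB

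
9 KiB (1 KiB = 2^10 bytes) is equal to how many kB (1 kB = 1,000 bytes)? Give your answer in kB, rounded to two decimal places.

9 KiB = 9 × 2^10 bytes = 9,216 bytes
1 kB = 1,000 bytes
9,216 / 1,000 = 9.22 kB

9.22 kB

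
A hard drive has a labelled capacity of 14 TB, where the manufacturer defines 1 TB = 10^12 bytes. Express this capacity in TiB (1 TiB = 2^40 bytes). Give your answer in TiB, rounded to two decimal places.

12.73 TiB

14 TB = 14 × 10^12 bytes = 14,000,000,000,000 bytes
1 TiB = 1,099,511,627,776 bytes
14,000,000,000,000 / 1,099,511,627,776 = 12.73 TiB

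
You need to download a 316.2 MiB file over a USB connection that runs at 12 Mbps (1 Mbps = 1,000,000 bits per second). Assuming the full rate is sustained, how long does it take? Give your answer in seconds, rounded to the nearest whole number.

316.2 MiB = 331,559,731.2 bytes = 2,652,477,849.6 bits
12 Mbps = 12,000,000 bits/s
time = 2,652,477,849.6 / 12,000,000 = 221 s

221 seconds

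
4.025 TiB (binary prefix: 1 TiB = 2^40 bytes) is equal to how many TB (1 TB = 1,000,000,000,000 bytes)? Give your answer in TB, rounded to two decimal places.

4.025 TiB = 4.025 × 2^40 bytes = 4,425,534,301,798.4 bytes
1 TB = 10^12 bytes = 1,000,000,000,000 bytes
4,425,534,301,798.4 / 1,000,000,000,000 = 4.43 TB

4.43 TB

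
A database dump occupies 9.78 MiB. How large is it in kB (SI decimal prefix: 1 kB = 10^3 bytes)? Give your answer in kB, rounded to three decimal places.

10,255.073 kB

9.78 MiB × 1,048,576 bytes/MiB = 10,255,073.28 bytes
1 kB = 10^3 bytes = 1,000 bytes
10,255,073.28 / 1,000 = 10,255.073 kB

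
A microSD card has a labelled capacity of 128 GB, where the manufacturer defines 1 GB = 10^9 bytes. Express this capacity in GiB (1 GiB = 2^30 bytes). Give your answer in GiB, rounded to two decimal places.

128 GB × 1,000,000,000 bytes/GB = 128,000,000,000 bytes
1 GiB = 2^30 bytes = 1,073,741,824 bytes
128,000,000,000 / 1,073,741,824 = 119.21 GiB

119.21 GiB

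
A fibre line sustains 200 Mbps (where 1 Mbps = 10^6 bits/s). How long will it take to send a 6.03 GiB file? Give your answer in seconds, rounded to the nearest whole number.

6.03 GiB = 6,474,663,198.72 bytes = 51,797,305,589.76 bits
200 Mbps = 200,000,000 bits/s
time = 51,797,305,589.76 / 200,000,000 = 259 s

259 seconds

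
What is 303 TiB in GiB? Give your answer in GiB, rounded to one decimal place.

303 TiB × 1,099,511,627,776 bytes/TiB = 333,152,023,216,128 bytes
1 GiB = 2^30 bytes = 1,073,741,824 bytes
333,152,023,216,128 / 1,073,741,824 = 310,272.0 GiB

310,272.0 GiB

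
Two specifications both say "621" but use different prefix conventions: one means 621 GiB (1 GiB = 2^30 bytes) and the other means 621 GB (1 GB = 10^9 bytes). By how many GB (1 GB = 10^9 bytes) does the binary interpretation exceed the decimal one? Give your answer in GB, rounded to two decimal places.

45.79 GB

621 GiB = 621 × 1,073,741,824 = 666,793,672,704 bytes
621 GB = 621 × 1,000,000,000 = 621,000,000,000 bytes
difference = 45,793,672,704 bytes
45,793,672,704 / 1,000,000,000 = 45.79 GB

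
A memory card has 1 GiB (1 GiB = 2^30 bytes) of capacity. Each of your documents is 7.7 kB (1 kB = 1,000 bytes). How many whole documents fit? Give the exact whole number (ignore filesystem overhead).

Capacity: 1 GiB = 1,073,741,824 bytes
Per item: 7.7 kB = 7,700 bytes
⌊1,073,741,824 / 7,700⌋ = 139,446

139,446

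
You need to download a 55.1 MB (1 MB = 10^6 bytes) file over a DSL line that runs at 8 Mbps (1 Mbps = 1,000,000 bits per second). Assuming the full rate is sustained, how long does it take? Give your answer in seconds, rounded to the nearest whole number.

55.1 MB = 55,100,000 bytes = 440,800,000 bits
8 Mbps = 8,000,000 bits/s
time = 440,800,000 / 8,000,000 = 55 s

55 seconds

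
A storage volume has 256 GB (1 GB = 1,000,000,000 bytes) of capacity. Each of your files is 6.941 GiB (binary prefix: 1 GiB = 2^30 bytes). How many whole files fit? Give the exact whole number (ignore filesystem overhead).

Capacity: 256 GB = 256,000,000,000 bytes
Per item: 6.941 GiB = 7,452,842,000.384 bytes
⌊256,000,000,000 / 7,452,842,000.384⌋ = 34

34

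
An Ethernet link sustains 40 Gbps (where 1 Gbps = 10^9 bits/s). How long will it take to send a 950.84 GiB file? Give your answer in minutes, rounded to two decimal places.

3.40 minutes

950.84 GiB = 1,020,956,675,932.16 bytes = 8,167,653,407,457.28 bits
40 Gbps = 40,000,000,000 bits/s
time = 8,167,653,407,457.28 / 40,000,000,000 = 204.191 s
204.191 s / 60 = 3.40 minutes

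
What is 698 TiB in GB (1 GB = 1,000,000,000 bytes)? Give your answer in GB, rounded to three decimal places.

767,459.116 GB

698 TiB = 698 × 2^40 bytes = 767,459,116,187,648 bytes
1 GB = 10^9 bytes = 1,000,000,000 bytes
767,459,116,187,648 / 1,000,000,000 = 767,459.116 GB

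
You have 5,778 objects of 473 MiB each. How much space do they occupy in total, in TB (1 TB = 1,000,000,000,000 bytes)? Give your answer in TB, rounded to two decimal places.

Total = 5,778 × 473 MiB = 2,732,994 MiB
= 2,732,994 × 1,048,576 bytes = 2,865,751,916,544 bytes
1 TB = 1,000,000,000,000 bytes
2,865,751,916,544 / 1,000,000,000,000 = 2.87 TB

2.87 TB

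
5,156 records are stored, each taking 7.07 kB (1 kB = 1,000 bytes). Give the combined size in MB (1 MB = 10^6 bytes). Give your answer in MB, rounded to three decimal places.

36.453 MB

Total = 5,156 × 7.07 kB = 36452.92 kB
= 36452.92 × 1,000 bytes = 36,452,920 bytes
1 MB = 1,000,000 bytes
36,452,920 / 1,000,000 = 36.453 MB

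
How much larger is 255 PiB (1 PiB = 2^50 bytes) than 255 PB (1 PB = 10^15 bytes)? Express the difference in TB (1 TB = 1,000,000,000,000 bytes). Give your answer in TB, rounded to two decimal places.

32,104.48 TB

255 PiB = 255 × 1,125,899,906,842,624 = 287,104,476,244,869,120 bytes
255 PB = 255 × 1,000,000,000,000,000 = 255,000,000,000,000,000 bytes
difference = 32,104,476,244,869,120 bytes
32,104,476,244,869,120 / 1,000,000,000,000 = 32,104.48 TB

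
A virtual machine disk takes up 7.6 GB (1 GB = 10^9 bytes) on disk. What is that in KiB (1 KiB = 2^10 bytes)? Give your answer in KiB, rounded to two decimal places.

7.6 GB = 7.6 × 10^9 bytes = 7,600,000,000 bytes
1 KiB = 2^10 bytes = 1,024 bytes
7,600,000,000 / 1,024 = 7,421,875.00 KiB

7,421,875.00 KiB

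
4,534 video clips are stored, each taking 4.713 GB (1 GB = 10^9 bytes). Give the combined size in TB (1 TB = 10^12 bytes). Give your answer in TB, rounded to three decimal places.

21.369 TB

Total = 4,534 × 4.713 GB = 21368.742 GB
= 21368.742 × 1,000,000,000 bytes = 21,368,742,000,000 bytes
1 TB = 1,000,000,000,000 bytes
21,368,742,000,000 / 1,000,000,000,000 = 21.369 TB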